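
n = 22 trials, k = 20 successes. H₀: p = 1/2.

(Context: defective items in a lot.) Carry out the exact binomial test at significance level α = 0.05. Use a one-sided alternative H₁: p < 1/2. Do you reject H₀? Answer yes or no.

Exact binomial: n=22, k=20, p₀=1/2=0.5000
P(X≤20) from Σ C(n,i)·p₀^i·(1−p₀)^(n−i)
p-value (one-sided, H₁ less) = 0.99999
At α=0.05: p ≥ α → fail to reject H₀

reject H₀: no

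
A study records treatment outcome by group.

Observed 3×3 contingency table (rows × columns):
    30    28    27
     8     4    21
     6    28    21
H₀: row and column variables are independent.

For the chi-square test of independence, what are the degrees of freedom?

degrees of freedom = 4

df = (r−1)(c−1) = (3−1)·(3−1) = 4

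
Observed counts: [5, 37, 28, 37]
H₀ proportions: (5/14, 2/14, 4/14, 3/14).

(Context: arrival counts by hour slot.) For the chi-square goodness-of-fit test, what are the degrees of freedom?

degrees of freedom = 3

df = k − 1 = 4 − 1 = 3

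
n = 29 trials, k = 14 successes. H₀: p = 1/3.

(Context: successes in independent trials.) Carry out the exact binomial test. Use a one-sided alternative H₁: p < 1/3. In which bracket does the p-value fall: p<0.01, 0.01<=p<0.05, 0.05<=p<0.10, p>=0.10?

Exact binomial: n=29, k=14, p₀=1/3=0.3333
P(X≤14) from Σ C(n,i)·p₀^i·(1−p₀)^(n−i)
p-value (one-sided, H₁ less) = 0.96886
→ bracket: p>=0.10

p-value bracket: p>=0.10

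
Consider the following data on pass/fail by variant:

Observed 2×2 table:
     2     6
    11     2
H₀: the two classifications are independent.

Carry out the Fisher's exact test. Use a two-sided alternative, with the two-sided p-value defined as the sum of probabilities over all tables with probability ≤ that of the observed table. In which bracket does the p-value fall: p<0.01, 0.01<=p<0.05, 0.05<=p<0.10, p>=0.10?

Margins: r₁=8, r₂=13, c₁=13, c₂=8, n=21
p_obs = C(8,2)·C(13,11)/C(21,13); sum pmf over tables with pmf ≤ p_obs
p-value (two-sided) = 0.01757
→ bracket: 0.01<=p<0.05

p-value bracket: 0.01<=p<0.05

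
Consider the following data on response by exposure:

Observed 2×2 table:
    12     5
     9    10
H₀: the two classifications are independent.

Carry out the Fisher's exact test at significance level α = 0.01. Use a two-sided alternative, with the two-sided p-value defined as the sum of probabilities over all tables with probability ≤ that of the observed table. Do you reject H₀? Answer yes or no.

Margins: r₁=17, r₂=19, c₁=21, c₂=15, n=36
p_obs = C(17,12)·C(19,9)/C(36,21); sum pmf over tables with pmf ≤ p_obs
p-value (two-sided) = 0.19221
At α=0.01: p ≥ α → fail to reject H₀

reject H₀: no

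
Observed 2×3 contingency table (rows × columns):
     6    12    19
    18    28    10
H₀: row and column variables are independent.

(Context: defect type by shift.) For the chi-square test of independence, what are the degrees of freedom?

degrees of freedom = 2

df = (r−1)(c−1) = (2−1)·(3−1) = 2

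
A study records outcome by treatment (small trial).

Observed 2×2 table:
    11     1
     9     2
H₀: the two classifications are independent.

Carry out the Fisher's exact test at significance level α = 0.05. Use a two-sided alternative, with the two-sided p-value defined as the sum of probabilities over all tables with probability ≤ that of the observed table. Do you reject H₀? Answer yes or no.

reject H₀: no

Margins: r₁=12, r₂=11, c₁=20, c₂=3, n=23
p_obs = C(12,11)·C(11,9)/C(23,20); sum pmf over tables with pmf ≤ p_obs
p-value (two-sided) = 0.59006
At α=0.05: p ≥ α → fail to reject H₀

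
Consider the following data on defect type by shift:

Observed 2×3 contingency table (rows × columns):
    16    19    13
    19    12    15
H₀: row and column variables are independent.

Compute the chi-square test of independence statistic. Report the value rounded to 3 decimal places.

Row totals [48, 46], col totals [35, 31, 28], n=94
χ² = (16−17.87)²/17.87 + (19−15.83)²/15.83 + (13−14.30)²/14.30 + (19−17.13)²/17.13 + (12−15.17)²/15.17 + (15−13.70)²/13.70 = 1.9390
df = 2

test statistic = 1.939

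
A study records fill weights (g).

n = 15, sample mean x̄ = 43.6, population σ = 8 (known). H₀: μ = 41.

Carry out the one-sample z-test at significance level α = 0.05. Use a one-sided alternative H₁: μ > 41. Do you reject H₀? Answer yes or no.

SE = σ/√n = 8/√15 = 2.0656
z = (x̄−μ₀)/SE = (43.6−41)/2.0656 = 1.2587
p-value (one-sided, H₁ greater) = 0.10407
At α=0.05: p ≥ α → fail to reject H₀

reject H₀: no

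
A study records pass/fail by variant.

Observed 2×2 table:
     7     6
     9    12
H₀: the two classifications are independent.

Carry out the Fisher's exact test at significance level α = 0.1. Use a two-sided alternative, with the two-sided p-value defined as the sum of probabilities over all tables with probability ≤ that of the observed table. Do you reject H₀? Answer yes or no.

reject H₀: no

Margins: r₁=13, r₂=21, c₁=16, c₂=18, n=34
p_obs = C(13,7)·C(21,9)/C(34,16); sum pmf over tables with pmf ≤ p_obs
p-value (two-sided) = 0.72538
At α=0.1: p ≥ α → fail to reject H₀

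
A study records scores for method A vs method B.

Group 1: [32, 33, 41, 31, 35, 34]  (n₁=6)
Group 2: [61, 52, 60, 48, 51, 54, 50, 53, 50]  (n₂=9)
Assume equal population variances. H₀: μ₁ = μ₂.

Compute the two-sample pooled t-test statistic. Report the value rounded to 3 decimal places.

test statistic = -8.617

x̄₁=34.333, s₁=3.559, n₁=6
x̄₂=53.222, s₂=4.494, n₂=9
s_p² = [5·3.559² + 8·4.494²]/13 = 17.2991
SE = √(s_p²·(1/6+1/9)) = 2.1921
t = (34.333−53.222)/2.1921 = -8.6168
df = 13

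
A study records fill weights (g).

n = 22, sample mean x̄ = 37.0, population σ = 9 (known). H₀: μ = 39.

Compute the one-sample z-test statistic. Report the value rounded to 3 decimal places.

test statistic = -1.042

SE = σ/√n = 9/√22 = 1.9188
z = (x̄−μ₀)/SE = (37.0−39)/1.9188 = -1.0423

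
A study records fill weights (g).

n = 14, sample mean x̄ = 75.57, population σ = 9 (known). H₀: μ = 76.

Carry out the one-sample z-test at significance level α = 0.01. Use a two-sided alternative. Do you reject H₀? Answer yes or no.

SE = σ/√n = 9/√14 = 2.4054
z = (x̄−μ₀)/SE = (75.57−76)/2.4054 = -0.1788
p-value (two-sided) = 0.85812
At α=0.01: p ≥ α → fail to reject H₀

reject H₀: no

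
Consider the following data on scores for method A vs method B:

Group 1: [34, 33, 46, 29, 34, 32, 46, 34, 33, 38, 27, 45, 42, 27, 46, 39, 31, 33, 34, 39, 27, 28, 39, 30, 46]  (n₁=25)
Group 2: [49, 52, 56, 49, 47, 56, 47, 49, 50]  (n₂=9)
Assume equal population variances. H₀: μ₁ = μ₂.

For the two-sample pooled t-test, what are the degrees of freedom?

degrees of freedom = 32

df = n₁ + n₂ − 2 = 25 + 9 − 2 = 32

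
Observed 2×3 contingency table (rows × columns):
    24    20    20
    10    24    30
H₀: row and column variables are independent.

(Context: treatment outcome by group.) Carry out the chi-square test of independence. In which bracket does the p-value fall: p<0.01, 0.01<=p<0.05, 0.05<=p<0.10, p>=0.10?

p-value bracket: 0.01<=p<0.05

Row totals [64, 64], col totals [34, 44, 50], n=128
χ² = (24−17.00)²/17.00 + (20−22.00)²/22.00 + (20−25.00)²/25.00 + (10−17.00)²/17.00 + (24−22.00)²/22.00 + (30−25.00)²/25.00 = 8.1283
df = 2
p-value (upper-tail) = 0.01718
→ bracket: 0.01<=p<0.05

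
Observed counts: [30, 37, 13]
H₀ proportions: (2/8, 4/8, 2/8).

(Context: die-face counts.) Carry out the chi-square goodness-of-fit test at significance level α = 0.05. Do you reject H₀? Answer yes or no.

n = 80; E_i = n·p_i = [20.00, 40.00, 20.00]
χ² = (30−20.00)²/20.00 + (37−40.00)²/40.00 + (13−20.00)²/20.00 = 7.6750
df = 2
p-value (upper-tail) = 0.02155
At α=0.05: p < α → reject H₀

reject H₀: yes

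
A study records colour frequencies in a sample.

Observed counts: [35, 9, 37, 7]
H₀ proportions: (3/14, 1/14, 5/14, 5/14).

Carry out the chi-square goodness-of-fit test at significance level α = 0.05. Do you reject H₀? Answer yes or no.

reject H₀: yes

n = 88; E_i = n·p_i = [18.86, 6.29, 31.43, 31.43]
χ² = (35−18.86)²/18.86 + (9−6.29)²/6.29 + (37−31.43)²/31.43 + (7−31.43)²/31.43 = 34.9667
df = 3
p-value (upper-tail) = 0.00000
At α=0.05: p < α → reject H₀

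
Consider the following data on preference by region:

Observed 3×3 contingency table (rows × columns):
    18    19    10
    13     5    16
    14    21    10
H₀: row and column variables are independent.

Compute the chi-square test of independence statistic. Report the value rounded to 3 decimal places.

test statistic = 11.998

Row totals [47, 34, 45], col totals [45, 45, 36], n=126
χ² = (18−16.79)²/16.79 + (19−16.79)²/16.79 + (10−13.43)²/13.43 + (13−12.14)²/12.14 + (5−12.14)²/12.14 + (16−9.71)²/9.71 + (14−16.07)²/16.07 + (21−16.07)²/16.07 + (10−12.86)²/12.86 = 11.9981
df = 4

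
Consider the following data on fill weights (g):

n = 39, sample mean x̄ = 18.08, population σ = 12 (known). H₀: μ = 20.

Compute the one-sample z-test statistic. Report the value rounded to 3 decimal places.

test statistic = -0.999

SE = σ/√n = 12/√39 = 1.9215
z = (x̄−μ₀)/SE = (18.08−20)/1.9215 = -0.9992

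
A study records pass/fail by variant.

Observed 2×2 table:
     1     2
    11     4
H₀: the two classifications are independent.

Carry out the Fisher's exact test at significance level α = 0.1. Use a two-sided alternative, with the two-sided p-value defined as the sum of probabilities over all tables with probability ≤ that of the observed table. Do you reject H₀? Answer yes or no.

reject H₀: no

Margins: r₁=3, r₂=15, c₁=12, c₂=6, n=18
p_obs = C(3,1)·C(15,11)/C(18,12); sum pmf over tables with pmf ≤ p_obs
p-value (two-sided) = 0.24510
At α=0.1: p ≥ α → fail to reject H₀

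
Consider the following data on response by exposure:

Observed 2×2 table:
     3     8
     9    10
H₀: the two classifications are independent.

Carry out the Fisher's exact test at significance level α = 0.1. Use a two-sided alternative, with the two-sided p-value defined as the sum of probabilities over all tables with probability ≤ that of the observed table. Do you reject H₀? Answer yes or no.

reject H₀: no

Margins: r₁=11, r₂=19, c₁=12, c₂=18, n=30
p_obs = C(11,3)·C(19,9)/C(30,12); sum pmf over tables with pmf ≤ p_obs
p-value (two-sided) = 0.44248
At α=0.1: p ≥ α → fail to reject H₀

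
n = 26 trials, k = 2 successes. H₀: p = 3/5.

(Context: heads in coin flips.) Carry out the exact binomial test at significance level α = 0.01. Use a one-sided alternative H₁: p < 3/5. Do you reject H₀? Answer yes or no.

Exact binomial: n=26, k=2, p₀=3/5=0.6000
P(X≤2) from Σ C(n,i)·p₀^i·(1−p₀)^(n−i)
p-value (one-sided, H₁ less) = 0.00000
At α=0.01: p < α → reject H₀

reject H₀: yes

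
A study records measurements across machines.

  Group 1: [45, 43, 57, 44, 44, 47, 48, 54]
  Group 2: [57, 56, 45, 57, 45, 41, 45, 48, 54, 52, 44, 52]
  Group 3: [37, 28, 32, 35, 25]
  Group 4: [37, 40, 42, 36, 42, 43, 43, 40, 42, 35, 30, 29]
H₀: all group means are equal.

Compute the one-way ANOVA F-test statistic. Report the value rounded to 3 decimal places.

test statistic = 20.308

Group means [47.75, 49.67, 31.40, 38.25], grand mean 43.081
SSB = Σnᵢ(x̄ᵢ−x̄)² = 1657.140; SSW = ΣΣ(x−x̄ᵢ)² = 897.617
MSB = 1657.140/3 = 552.3800; MSW = 897.617/33 = 27.2005
F = MSB/MSW = 20.3077
df = (3, 33)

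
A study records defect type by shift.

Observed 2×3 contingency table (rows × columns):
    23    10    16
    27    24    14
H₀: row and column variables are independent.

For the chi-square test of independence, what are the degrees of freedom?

degrees of freedom = 2

df = (r−1)(c−1) = (2−1)·(3−1) = 2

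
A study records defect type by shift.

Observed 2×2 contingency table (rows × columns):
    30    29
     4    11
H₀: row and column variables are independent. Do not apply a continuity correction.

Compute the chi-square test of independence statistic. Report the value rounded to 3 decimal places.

test statistic = 2.816

Row totals [59, 15], col totals [34, 40], n=74
χ² = (30−27.11)²/27.11 + (29−31.89)²/31.89 + (4−6.89)²/6.89 + (11−8.11)²/8.11 = 2.8156
df = 1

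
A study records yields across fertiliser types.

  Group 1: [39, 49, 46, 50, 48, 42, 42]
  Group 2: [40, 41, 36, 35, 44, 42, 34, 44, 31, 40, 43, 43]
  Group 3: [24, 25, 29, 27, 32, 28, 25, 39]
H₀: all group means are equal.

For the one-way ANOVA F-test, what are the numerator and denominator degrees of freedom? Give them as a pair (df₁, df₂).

degrees of freedom = [2, 24]

k = 3 groups, N = 27 total
df = (k−1, N−k) = (3−1, 27−3) = (2, 24)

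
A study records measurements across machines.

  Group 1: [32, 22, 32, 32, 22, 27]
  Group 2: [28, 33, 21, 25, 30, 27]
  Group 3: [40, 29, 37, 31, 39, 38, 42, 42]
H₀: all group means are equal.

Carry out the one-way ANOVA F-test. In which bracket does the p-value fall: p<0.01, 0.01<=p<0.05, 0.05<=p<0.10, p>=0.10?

p-value bracket: p<0.01

Group means [27.83, 27.33, 37.25], grand mean 31.450
SSB = Σnᵢ(x̄ᵢ−x̄)² = 449.283; SSW = ΣΣ(x−x̄ᵢ)² = 369.667
MSB = 449.283/2 = 224.6417; MSW = 369.667/17 = 21.7451
F = MSB/MSW = 10.3307
df = (2, 17)
p-value (upper-tail) = 0.00116
→ bracket: p<0.01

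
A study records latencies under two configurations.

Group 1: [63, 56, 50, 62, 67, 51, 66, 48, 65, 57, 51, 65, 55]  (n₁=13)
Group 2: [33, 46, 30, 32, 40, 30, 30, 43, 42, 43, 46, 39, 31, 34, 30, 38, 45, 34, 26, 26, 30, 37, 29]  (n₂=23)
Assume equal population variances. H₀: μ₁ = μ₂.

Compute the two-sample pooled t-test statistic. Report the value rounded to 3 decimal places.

x̄₁=58.154, s₁=6.829, n₁=13
x̄₂=35.391, s₂=6.479, n₂=23
s_p² = [12·6.829² + 22·6.479²]/34 = 43.6227
SE = √(s_p²·(1/13+1/23)) = 2.2918
t = (58.154−35.391)/2.2918 = 9.9323
df = 34

test statistic = 9.932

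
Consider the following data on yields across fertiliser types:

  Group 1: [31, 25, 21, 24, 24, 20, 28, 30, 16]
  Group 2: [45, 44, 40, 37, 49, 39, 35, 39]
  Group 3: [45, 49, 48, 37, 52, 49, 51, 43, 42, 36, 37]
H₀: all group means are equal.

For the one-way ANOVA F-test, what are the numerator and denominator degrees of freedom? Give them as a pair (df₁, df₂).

degrees of freedom = [2, 25]

k = 3 groups, N = 28 total
df = (k−1, N−k) = (3−1, 28−3) = (2, 25)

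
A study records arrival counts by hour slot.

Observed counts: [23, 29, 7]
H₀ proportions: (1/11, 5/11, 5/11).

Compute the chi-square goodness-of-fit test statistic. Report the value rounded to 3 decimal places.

test statistic = 72.814

n = 59; E_i = n·p_i = [5.36, 26.82, 26.82]
χ² = (23−5.36)²/5.36 + (29−26.82)²/26.82 + (7−26.82)²/26.82 = 72.8136
df = 2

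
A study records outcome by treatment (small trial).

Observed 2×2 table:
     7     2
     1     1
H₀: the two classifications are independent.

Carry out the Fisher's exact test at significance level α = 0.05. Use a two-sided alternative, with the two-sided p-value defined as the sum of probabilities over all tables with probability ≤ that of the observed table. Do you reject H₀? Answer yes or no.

reject H₀: no

Margins: r₁=9, r₂=2, c₁=8, c₂=3, n=11
p_obs = C(9,7)·C(2,1)/C(11,8); sum pmf over tables with pmf ≤ p_obs
p-value (two-sided) = 0.49091
At α=0.05: p ≥ α → fail to reject H₀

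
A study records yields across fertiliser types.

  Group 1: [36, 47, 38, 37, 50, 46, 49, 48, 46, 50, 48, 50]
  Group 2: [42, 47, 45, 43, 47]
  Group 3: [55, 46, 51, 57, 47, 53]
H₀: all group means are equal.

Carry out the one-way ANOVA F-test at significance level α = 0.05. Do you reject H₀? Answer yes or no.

reject H₀: yes

Group means [45.42, 44.80, 51.50], grand mean 46.870
SSB = Σnᵢ(x̄ᵢ−x̄)² = 175.392; SSW = ΣΣ(x−x̄ᵢ)² = 423.217
MSB = 175.392/2 = 87.6960; MSW = 423.217/20 = 21.1608
F = MSB/MSW = 4.1443
df = (2, 20)
p-value (upper-tail) = 0.03120
At α=0.05: p < α → reject H₀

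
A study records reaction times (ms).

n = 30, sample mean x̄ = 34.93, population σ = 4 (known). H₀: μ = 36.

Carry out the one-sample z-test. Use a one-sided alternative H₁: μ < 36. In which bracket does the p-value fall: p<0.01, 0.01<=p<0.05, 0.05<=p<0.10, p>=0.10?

SE = σ/√n = 4/√30 = 0.7303
z = (x̄−μ₀)/SE = (34.93−36)/0.7303 = -1.4652
p-value (one-sided, H₁ less) = 0.07144
→ bracket: 0.05<=p<0.10

p-value bracket: 0.05<=p<0.10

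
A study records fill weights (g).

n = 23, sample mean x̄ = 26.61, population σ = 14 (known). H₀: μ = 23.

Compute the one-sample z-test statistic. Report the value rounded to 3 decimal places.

test statistic = 1.237

SE = σ/√n = 14/√23 = 2.9192
z = (x̄−μ₀)/SE = (26.61−23)/2.9192 = 1.2366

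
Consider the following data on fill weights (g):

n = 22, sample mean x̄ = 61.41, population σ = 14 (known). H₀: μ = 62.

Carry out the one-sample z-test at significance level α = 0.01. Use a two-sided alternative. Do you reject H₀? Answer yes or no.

reject H₀: no

SE = σ/√n = 14/√22 = 2.9848
z = (x̄−μ₀)/SE = (61.41−62)/2.9848 = -0.1977
p-value (two-sided) = 0.84331
At α=0.01: p ≥ α → fail to reject H₀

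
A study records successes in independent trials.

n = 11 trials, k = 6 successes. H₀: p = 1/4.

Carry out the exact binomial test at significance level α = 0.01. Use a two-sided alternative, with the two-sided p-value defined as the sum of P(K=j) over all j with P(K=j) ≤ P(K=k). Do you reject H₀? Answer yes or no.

Exact binomial: n=11, k=6, p₀=1/4=0.2500
P(X=j) = C(n,j)·p₀^j·(1−p₀)^(n−j); p = Σ P(X=j) over j with P(X=j) ≤ P(X=6)
p-value (two-sided) = 0.03433
At α=0.01: p ≥ α → fail to reject H₀

reject H₀: no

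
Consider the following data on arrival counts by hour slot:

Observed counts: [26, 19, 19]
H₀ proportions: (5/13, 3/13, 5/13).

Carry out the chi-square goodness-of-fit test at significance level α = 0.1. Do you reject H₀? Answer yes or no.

n = 64; E_i = n·p_i = [24.62, 14.77, 24.62]
χ² = (26−24.62)²/24.62 + (19−14.77)²/14.77 + (19−24.62)²/24.62 = 2.5708
df = 2
p-value (upper-tail) = 0.27654
At α=0.1: p ≥ α → fail to reject H₀

reject H₀: no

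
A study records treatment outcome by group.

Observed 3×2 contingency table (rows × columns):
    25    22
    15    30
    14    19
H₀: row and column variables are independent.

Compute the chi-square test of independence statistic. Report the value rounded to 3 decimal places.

test statistic = 3.706

Row totals [47, 45, 33], col totals [54, 71], n=125
χ² = (25−20.30)²/20.30 + (22−26.70)²/26.70 + (15−19.44)²/19.44 + (30−25.56)²/25.56 + (14−14.26)²/14.26 + (19−18.74)²/18.74 = 3.7056
df = 2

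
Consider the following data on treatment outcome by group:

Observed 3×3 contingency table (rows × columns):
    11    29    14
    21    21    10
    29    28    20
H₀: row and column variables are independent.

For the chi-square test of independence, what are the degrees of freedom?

df = (r−1)(c−1) = (3−1)·(3−1) = 4

degrees of freedom = 4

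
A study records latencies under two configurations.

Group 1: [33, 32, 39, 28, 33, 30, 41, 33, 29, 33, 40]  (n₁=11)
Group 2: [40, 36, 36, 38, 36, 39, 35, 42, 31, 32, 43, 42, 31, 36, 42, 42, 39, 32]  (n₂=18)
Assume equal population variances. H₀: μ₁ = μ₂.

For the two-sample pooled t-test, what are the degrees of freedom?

df = n₁ + n₂ − 2 = 11 + 18 − 2 = 27

degrees of freedom = 27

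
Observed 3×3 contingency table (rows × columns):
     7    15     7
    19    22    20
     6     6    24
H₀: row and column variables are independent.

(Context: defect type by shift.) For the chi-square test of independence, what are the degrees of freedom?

df = (r−1)(c−1) = (3−1)·(3−1) = 4

degrees of freedom = 4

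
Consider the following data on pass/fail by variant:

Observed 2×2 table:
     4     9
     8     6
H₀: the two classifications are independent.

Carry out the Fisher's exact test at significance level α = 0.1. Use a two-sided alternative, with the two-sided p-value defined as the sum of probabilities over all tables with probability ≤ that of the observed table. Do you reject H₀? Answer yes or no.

Margins: r₁=13, r₂=14, c₁=12, c₂=15, n=27
p_obs = C(13,4)·C(14,8)/C(27,12); sum pmf over tables with pmf ≤ p_obs
p-value (two-sided) = 0.25186
At α=0.1: p ≥ α → fail to reject H₀

reject H₀: no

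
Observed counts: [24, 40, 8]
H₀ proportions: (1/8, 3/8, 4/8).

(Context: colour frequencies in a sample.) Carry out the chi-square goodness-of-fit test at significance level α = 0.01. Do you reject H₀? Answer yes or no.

reject H₀: yes

n = 72; E_i = n·p_i = [9.00, 27.00, 36.00]
χ² = (24−9.00)²/9.00 + (40−27.00)²/27.00 + (8−36.00)²/36.00 = 53.0370
df = 2
p-value (upper-tail) = 0.00000
At α=0.01: p < α → reject H₀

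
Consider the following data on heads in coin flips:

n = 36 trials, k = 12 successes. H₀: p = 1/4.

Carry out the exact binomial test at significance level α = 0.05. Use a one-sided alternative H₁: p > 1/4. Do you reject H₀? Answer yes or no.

Exact binomial: n=36, k=12, p₀=1/4=0.2500
P(X≥12) from Σ C(n,i)·p₀^i·(1−p₀)^(n−i)
p-value (one-sided, H₁ greater) = 0.16707
At α=0.05: p ≥ α → fail to reject H₀

reject H₀: no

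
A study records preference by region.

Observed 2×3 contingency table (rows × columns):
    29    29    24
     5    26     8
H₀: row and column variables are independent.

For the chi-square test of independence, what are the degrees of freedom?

degrees of freedom = 2

df = (r−1)(c−1) = (2−1)·(3−1) = 2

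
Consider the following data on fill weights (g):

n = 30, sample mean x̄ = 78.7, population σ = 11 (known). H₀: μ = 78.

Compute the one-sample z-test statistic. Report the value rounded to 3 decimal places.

SE = σ/√n = 11/√30 = 2.0083
z = (x̄−μ₀)/SE = (78.7−78)/2.0083 = 0.3486

test statistic = 0.349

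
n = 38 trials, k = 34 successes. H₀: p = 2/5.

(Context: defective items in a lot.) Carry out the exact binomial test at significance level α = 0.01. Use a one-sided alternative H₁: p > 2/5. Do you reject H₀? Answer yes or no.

Exact binomial: n=38, k=34, p₀=2/5=0.4000
P(X≥34) from Σ C(n,i)·p₀^i·(1−p₀)^(n−i)
p-value (one-sided, H₁ greater) = 0.00000
At α=0.01: p < α → reject H₀

reject H₀: yes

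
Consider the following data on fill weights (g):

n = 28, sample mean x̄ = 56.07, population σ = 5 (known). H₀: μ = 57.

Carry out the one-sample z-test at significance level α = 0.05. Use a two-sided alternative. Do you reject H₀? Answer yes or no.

SE = σ/√n = 5/√28 = 0.9449
z = (x̄−μ₀)/SE = (56.07−57)/0.9449 = -0.9842
p-value (two-sided) = 0.32501
At α=0.05: p ≥ α → fail to reject H₀

reject H₀: no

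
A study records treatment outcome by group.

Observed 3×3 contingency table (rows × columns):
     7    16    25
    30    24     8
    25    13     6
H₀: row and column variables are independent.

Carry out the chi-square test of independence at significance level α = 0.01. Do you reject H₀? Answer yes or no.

reject H₀: yes

Row totals [48, 62, 44], col totals [62, 53, 39], n=154
χ² = (7−19.32)²/19.32 + (16−16.52)²/16.52 + (25−12.16)²/12.16 + (30−24.96)²/24.96 + (24−21.34)²/21.34 + (8−15.70)²/15.70 + (25−17.71)²/17.71 + (13−15.14)²/15.14 + (6−11.14)²/11.14 = 32.2483
df = 4
p-value (upper-tail) = 0.00000
At α=0.01: p < α → reject H₀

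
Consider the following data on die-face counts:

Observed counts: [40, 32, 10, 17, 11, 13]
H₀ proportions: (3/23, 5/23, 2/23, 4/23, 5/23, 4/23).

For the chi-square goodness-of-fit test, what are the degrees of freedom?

df = k − 1 = 6 − 1 = 5

degrees of freedom = 5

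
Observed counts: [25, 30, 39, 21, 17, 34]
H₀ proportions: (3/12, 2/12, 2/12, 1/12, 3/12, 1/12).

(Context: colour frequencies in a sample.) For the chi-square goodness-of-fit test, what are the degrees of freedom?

df = k − 1 = 6 − 1 = 5

degrees of freedom = 5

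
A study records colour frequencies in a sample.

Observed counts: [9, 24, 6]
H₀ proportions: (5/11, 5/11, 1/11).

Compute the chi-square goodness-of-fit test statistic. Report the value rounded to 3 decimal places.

n = 39; E_i = n·p_i = [17.73, 17.73, 3.55]
χ² = (9−17.73)²/17.73 + (24−17.73)²/17.73 + (6−3.55)²/3.55 = 8.2154
df = 2

test statistic = 8.215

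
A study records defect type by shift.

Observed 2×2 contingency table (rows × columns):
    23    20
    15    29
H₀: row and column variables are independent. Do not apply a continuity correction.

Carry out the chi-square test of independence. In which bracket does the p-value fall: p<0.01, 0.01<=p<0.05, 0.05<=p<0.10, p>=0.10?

p-value bracket: 0.05<=p<0.10

Row totals [43, 44], col totals [38, 49], n=87
χ² = (23−18.78)²/18.78 + (20−24.22)²/24.22 + (15−19.22)²/19.22 + (29−24.78)²/24.78 = 3.3262
df = 1
p-value (upper-tail) = 0.06818
→ bracket: 0.05<=p<0.10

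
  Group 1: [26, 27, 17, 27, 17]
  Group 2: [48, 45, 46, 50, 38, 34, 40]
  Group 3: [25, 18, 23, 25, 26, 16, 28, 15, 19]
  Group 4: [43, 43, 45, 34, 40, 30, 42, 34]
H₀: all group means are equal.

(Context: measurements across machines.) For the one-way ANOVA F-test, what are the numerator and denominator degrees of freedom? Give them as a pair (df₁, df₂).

degrees of freedom = [3, 25]

k = 4 groups, N = 29 total
df = (k−1, N−k) = (4−1, 29−4) = (3, 25)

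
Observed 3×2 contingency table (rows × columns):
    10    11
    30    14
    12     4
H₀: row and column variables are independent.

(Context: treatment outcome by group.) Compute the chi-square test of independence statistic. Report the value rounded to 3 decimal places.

Row totals [21, 44, 16], col totals [52, 29], n=81
χ² = (10−13.48)²/13.48 + (11−7.52)²/7.52 + (30−28.25)²/28.25 + (14−15.75)²/15.75 + (12−10.27)²/10.27 + (4−5.73)²/5.73 = 3.6274
df = 2

test statistic = 3.627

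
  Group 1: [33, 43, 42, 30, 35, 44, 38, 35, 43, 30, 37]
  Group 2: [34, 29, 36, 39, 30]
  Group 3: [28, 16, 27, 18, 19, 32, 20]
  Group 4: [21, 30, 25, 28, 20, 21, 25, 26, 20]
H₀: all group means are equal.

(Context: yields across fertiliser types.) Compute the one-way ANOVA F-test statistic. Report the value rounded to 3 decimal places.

Group means [37.27, 33.60, 22.86, 24.00], grand mean 29.812
SSB = Σnᵢ(x̄ᵢ−x̄)² = 1326.636; SSW = ΣΣ(x−x̄ᵢ)² = 666.239
MSB = 1326.636/3 = 442.2120; MSW = 666.239/28 = 23.7942
F = MSB/MSW = 18.5848
df = (3, 28)

test statistic = 18.585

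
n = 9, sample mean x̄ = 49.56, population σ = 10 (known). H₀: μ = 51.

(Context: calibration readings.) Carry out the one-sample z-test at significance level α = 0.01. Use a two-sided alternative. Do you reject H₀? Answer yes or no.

SE = σ/√n = 10/√9 = 3.3333
z = (x̄−μ₀)/SE = (49.56−51)/3.3333 = -0.4320
p-value (two-sided) = 0.66574
At α=0.01: p ≥ α → fail to reject H₀

reject H₀: no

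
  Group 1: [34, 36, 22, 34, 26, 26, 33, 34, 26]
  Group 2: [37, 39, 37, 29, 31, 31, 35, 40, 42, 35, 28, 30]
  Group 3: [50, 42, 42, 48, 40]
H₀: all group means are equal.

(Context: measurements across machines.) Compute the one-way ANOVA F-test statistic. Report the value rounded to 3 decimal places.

Group means [30.11, 34.50, 44.40], grand mean 34.885
SSB = Σnᵢ(x̄ᵢ−x̄)² = 659.565; SSW = ΣΣ(x−x̄ᵢ)² = 517.089
MSB = 659.565/2 = 329.7825; MSW = 517.089/23 = 22.4821
F = MSB/MSW = 14.6687
df = (2, 23)

test statistic = 14.669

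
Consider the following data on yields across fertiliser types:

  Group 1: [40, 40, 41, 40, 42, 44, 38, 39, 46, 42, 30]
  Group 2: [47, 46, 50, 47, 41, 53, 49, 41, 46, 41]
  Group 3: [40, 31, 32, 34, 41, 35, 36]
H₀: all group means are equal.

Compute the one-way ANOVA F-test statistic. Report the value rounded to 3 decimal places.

test statistic = 14.704

Group means [40.18, 46.10, 35.57], grand mean 41.143
SSB = Σnᵢ(x̄ᵢ−x̄)² = 473.178; SSW = ΣΣ(x−x̄ᵢ)² = 402.251
MSB = 473.178/2 = 236.5890; MSW = 402.251/25 = 16.0900
F = MSB/MSW = 14.7041
df = (2, 25)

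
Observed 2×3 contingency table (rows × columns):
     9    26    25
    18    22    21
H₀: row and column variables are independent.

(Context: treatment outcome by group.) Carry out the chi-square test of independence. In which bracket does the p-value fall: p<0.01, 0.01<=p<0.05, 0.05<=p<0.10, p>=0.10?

p-value bracket: p>=0.10

Row totals [60, 61], col totals [27, 48, 46], n=121
χ² = (9−13.39)²/13.39 + (26−23.80)²/23.80 + (25−22.81)²/22.81 + (18−13.61)²/13.61 + (22−24.20)²/24.20 + (21−23.19)²/23.19 = 3.6731
df = 2
p-value (upper-tail) = 0.15936
→ bracket: p>=0.10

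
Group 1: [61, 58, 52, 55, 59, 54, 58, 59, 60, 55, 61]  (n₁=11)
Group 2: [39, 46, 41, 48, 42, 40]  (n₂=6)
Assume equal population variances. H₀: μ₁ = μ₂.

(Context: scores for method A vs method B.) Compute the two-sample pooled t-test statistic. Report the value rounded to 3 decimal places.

x̄₁=57.455, s₁=3.012, n₁=11
x̄₂=42.667, s₂=3.559, n₂=6
s_p² = [10·3.012² + 5·3.559²]/15 = 10.2707
SE = √(s_p²·(1/11+1/6)) = 1.6265
t = (57.455−42.667)/1.6265 = 9.0919
df = 15

test statistic = 9.092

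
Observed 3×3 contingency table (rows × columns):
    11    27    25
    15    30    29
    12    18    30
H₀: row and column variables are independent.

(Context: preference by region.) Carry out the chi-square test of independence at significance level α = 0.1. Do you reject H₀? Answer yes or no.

Row totals [63, 74, 60], col totals [38, 75, 84], n=197
χ² = (11−12.15)²/12.15 + (27−23.98)²/23.98 + (25−26.86)²/26.86 + (15−14.27)²/14.27 + (30−28.17)²/28.17 + (29−31.55)²/31.55 + (12−11.57)²/11.57 + (18−22.84)²/22.84 + (30−25.58)²/25.58 = 2.7843
df = 4
p-value (upper-tail) = 0.59455
At α=0.1: p ≥ α → fail to reject H₀

reject H₀: no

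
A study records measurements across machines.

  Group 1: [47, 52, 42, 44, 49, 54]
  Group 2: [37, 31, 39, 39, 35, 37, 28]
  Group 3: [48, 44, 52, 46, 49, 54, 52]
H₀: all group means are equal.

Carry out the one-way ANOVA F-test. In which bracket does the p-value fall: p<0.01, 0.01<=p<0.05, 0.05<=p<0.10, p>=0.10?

p-value bracket: p<0.01

Group means [48.00, 35.14, 49.29], grand mean 43.950
SSB = Σnᵢ(x̄ᵢ−x̄)² = 840.664; SSW = ΣΣ(x−x̄ᵢ)² = 288.286
MSB = 840.664/2 = 420.3321; MSW = 288.286/17 = 16.9580
F = MSB/MSW = 24.7867
df = (2, 17)
p-value (upper-tail) = 0.00001
→ bracket: p<0.01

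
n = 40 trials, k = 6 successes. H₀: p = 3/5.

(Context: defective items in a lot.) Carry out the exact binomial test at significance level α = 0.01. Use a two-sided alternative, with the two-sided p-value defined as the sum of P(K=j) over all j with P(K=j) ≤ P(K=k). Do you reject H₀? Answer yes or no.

Exact binomial: n=40, k=6, p₀=3/5=0.6000
P(X=j) = C(n,j)·p₀^j·(1−p₀)^(n−j); p = Σ P(X=j) over j with P(X=j) ≤ P(X=6)
p-value (two-sided) = 0.00000
At α=0.01: p < α → reject H₀

reject H₀: yes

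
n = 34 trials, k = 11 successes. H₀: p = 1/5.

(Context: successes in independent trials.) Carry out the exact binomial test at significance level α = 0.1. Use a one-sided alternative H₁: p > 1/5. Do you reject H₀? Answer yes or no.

Exact binomial: n=34, k=11, p₀=1/5=0.2000
P(X≥11) from Σ C(n,i)·p₀^i·(1−p₀)^(n−i)
p-value (one-sided, H₁ greater) = 0.06203
At α=0.1: p < α → reject H₀

reject H₀: yes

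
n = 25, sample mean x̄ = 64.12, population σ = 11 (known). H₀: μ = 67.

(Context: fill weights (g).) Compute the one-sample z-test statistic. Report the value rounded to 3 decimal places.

SE = σ/√n = 11/√25 = 2.2000
z = (x̄−μ₀)/SE = (64.12−67)/2.2000 = -1.3091

test statistic = -1.309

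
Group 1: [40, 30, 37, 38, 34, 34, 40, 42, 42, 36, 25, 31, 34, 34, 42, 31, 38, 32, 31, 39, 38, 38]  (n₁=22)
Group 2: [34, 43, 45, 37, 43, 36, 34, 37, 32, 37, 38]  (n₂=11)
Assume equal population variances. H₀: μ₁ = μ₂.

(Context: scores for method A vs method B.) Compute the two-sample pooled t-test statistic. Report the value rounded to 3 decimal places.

test statistic = -1.285

x̄₁=35.727, s₁=4.516, n₁=22
x̄₂=37.818, s₂=4.167, n₂=11
s_p² = [21·4.516² + 10·4.167²]/31 = 19.4194
SE = √(s_p²·(1/22+1/11)) = 1.6273
t = (35.727−37.818)/1.6273 = -1.2849
df = 31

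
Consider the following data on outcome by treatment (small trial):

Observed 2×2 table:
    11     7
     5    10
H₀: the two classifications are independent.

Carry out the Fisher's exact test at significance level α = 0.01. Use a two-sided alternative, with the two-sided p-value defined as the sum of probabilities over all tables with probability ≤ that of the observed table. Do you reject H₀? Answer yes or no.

reject H₀: no

Margins: r₁=18, r₂=15, c₁=16, c₂=17, n=33
p_obs = C(18,11)·C(15,5)/C(33,16); sum pmf over tables with pmf ≤ p_obs
p-value (two-sided) = 0.16632
At α=0.01: p ≥ α → fail to reject H₀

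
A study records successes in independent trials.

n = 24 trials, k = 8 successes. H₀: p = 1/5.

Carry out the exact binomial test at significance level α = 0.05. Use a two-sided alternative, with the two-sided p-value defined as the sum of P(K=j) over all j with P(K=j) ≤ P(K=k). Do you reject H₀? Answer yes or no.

Exact binomial: n=24, k=8, p₀=1/5=0.2000
P(X=j) = C(n,j)·p₀^j·(1−p₀)^(n−j); p = Σ P(X=j) over j with P(X=j) ≤ P(X=8)
p-value (two-sided) = 0.12223
At α=0.05: p ≥ α → fail to reject H₀

reject H₀: no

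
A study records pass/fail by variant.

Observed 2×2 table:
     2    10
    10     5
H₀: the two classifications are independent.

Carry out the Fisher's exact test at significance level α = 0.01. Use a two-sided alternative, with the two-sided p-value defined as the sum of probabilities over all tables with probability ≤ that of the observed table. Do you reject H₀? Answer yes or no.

Margins: r₁=12, r₂=15, c₁=12, c₂=15, n=27
p_obs = C(12,2)·C(15,10)/C(27,12); sum pmf over tables with pmf ≤ p_obs
p-value (two-sided) = 0.01854
At α=0.01: p ≥ α → fail to reject H₀

reject H₀: no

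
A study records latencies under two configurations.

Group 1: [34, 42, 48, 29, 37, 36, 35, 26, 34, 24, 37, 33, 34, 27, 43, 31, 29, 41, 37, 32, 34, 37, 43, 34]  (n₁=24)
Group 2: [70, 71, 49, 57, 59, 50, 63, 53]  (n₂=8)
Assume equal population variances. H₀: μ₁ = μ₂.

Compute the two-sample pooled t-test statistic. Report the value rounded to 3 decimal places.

x̄₁=34.875, s₁=5.788, n₁=24
x̄₂=59.000, s₂=8.468, n₂=8
s_p² = [23·5.788² + 7·8.468²]/30 = 42.4208
SE = √(s_p²·(1/24+1/8)) = 2.6590
t = (34.875−59.000)/2.6590 = -9.0731
df = 30

test statistic = -9.073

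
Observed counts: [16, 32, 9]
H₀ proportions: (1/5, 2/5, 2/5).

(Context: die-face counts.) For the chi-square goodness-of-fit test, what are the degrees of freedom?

df = k − 1 = 3 − 1 = 2

degrees of freedom = 2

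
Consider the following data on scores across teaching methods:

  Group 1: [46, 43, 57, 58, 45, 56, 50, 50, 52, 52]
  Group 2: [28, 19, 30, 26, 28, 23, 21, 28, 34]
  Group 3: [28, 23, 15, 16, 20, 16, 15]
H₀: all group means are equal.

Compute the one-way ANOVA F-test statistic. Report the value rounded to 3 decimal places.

test statistic = 101.676

Group means [50.90, 26.33, 19.00], grand mean 33.808
SSB = Σnᵢ(x̄ᵢ−x̄)² = 4959.138; SSW = ΣΣ(x−x̄ᵢ)² = 560.900
MSB = 4959.138/2 = 2479.5692; MSW = 560.900/23 = 24.3870
F = MSB/MSW = 101.6760
df = (2, 23)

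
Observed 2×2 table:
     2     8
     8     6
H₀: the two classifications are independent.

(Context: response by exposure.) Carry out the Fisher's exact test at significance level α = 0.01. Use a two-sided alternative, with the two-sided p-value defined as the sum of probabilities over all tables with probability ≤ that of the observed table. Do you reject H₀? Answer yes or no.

reject H₀: no

Margins: r₁=10, r₂=14, c₁=10, c₂=14, n=24
p_obs = C(10,2)·C(14,8)/C(24,10); sum pmf over tables with pmf ≤ p_obs
p-value (two-sided) = 0.10405
At α=0.01: p ≥ α → fail to reject H₀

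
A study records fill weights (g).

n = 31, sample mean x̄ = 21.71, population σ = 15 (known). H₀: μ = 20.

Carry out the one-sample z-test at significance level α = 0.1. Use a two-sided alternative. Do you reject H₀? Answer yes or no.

SE = σ/√n = 15/√31 = 2.6941
z = (x̄−μ₀)/SE = (21.71−20)/2.6941 = 0.6347
p-value (two-sided) = 0.52561
At α=0.1: p ≥ α → fail to reject H₀

reject H₀: no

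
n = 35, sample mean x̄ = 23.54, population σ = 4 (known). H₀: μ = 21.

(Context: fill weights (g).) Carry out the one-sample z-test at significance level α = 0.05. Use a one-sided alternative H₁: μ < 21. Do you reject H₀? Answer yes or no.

reject H₀: no

SE = σ/√n = 4/√35 = 0.6761
z = (x̄−μ₀)/SE = (23.54−21)/0.6761 = 3.7567
p-value (one-sided, H₁ less) = 0.99991
At α=0.05: p ≥ α → fail to reject H₀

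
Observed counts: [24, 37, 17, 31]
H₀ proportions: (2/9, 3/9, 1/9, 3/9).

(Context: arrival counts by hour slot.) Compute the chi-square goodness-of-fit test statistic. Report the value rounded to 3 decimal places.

test statistic = 2.771

n = 109; E_i = n·p_i = [24.22, 36.33, 12.11, 36.33]
χ² = (24−24.22)²/24.22 + (37−36.33)²/36.33 + (17−12.11)²/12.11 + (31−36.33)²/36.33 = 2.7706
df = 3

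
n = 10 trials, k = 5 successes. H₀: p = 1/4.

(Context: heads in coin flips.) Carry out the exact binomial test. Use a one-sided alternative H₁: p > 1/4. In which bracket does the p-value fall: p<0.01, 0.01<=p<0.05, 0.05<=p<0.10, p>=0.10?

Exact binomial: n=10, k=5, p₀=1/4=0.2500
P(X≥5) from Σ C(n,i)·p₀^i·(1−p₀)^(n−i)
p-value (one-sided, H₁ greater) = 0.07813
→ bracket: 0.05<=p<0.10

p-value bracket: 0.05<=p<0.10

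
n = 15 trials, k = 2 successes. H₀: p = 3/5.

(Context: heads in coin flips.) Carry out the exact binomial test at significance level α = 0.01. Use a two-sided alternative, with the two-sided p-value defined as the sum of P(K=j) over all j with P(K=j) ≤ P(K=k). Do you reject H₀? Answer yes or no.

Exact binomial: n=15, k=2, p₀=3/5=0.6000
P(X=j) = C(n,j)·p₀^j·(1−p₀)^(n−j); p = Σ P(X=j) over j with P(X=j) ≤ P(X=2)
p-value (two-sided) = 0.00028
At α=0.01: p < α → reject H₀

reject H₀: yes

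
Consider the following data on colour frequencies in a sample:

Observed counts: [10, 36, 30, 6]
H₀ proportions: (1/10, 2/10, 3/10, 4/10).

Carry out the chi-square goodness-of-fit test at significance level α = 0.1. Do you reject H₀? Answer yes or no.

n = 82; E_i = n·p_i = [8.20, 16.40, 24.60, 32.80]
χ² = (10−8.20)²/8.20 + (36−16.40)²/16.40 + (30−24.60)²/24.60 + (6−32.80)²/32.80 = 46.9024
df = 3
p-value (upper-tail) = 0.00000
At α=0.1: p < α → reject H₀

reject H₀: yes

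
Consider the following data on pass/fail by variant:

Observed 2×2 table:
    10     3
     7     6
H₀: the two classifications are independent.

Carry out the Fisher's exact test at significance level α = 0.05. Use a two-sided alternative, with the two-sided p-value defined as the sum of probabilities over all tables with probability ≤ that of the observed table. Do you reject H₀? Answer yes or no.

reject H₀: no

Margins: r₁=13, r₂=13, c₁=17, c₂=9, n=26
p_obs = C(13,10)·C(13,7)/C(26,17); sum pmf over tables with pmf ≤ p_obs
p-value (two-sided) = 0.41098
At α=0.05: p ≥ α → fail to reject H₀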